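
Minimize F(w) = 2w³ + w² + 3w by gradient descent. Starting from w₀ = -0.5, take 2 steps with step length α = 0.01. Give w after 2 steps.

F′(w) = 6w² + 2w + 3
w₁ = -0.5 − 0.01·3.5 = -0.535
w₂ = -0.535 − 0.01·3.64735 = -0.5714735

-0.5714735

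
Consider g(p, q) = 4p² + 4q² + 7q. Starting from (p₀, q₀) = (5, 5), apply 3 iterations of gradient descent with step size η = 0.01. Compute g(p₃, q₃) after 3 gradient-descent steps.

∇g = (8p, 8q + 7)
Step 1: at (5, 5), ∇g = (40, 47) → (5, 5) − 0.01·(40, 47) = (4.6, 4.53)
Step 2: at (4.6, 4.53), ∇g = (36.8, 43.24) → (4.6, 4.53) − 0.01·(36.8, 43.24) = (4.232, 4.0976)
Step 3: at (4.232, 4.0976), ∇g = (33.856, 39.7808) → (4.232, 4.0976) − 0.01·(33.856, 39.7808) = (3.89344, 3.699792)
g(3.89344, 3.699792) = 141.287887507456

141.287887507456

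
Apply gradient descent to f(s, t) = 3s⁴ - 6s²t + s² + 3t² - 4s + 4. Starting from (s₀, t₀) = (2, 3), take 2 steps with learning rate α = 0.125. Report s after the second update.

-4.375

∇f = (12s³ - 12st + 2s - 4, -6s² + 6t)
(s₁, t₁) = (2, 3) − 0.125·(24, -6) = (-1, 3.75)
(s₂, t₂) = (-1, 3.75) − 0.125·(27, 16.5) = (-4.375, 1.6875)
s = -4.375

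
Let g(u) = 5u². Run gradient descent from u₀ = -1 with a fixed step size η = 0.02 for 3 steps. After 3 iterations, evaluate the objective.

1.31072

g′(u) = 10u
u₁ = -1 − 0.02·(-10) = -0.8
u₂ = -0.8 − 0.02·(-8) = -0.64
u₃ = -0.64 − 0.02·(-6.4) = -0.512
g(-0.512) = 1.31072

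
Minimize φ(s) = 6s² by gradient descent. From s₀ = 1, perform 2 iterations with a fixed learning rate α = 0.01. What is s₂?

0.7744

φ′(s) = 12s
Step 1: φ′(1) = 12; s₁ = 1 − 0.01·12 = 0.88
Step 2: φ′(0.88) = 10.56; s₂ = 0.88 − 0.01·10.56 = 0.7744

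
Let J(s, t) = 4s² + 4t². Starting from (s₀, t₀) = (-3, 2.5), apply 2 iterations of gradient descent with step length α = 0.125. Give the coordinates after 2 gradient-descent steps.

∇J = (8s, 8t)
Step 1: at (-3, 2.5), ∇J = (-24, 20) → (-3, 2.5) − 0.125·(-24, 20) = (0, 0)
Step 2: at (0, 0), ∇J = (0, 0) → (0, 0) − 0.125·(0, 0) = (0, 0)

(0, 0)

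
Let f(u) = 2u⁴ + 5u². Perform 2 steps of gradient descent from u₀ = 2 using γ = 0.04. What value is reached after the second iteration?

-0.01105408

f′(u) = 8u³ + 10u
u₁ = 2 − 0.04·84 = -1.36
u₂ = -1.36 − 0.04·(-33.723648) = -0.01105408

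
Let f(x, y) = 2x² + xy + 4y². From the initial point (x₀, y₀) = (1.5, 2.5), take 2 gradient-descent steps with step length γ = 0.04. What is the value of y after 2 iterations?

1.0688

∇f = (4x + y, x + 8y)
Step 1: at (1.5, 2.5), ∇f = (8.5, 21.5) → (1.5, 2.5) − 0.04·(8.5, 21.5) = (1.16, 1.64)
Step 2: at (1.16, 1.64), ∇f = (6.28, 14.28) → (1.16, 1.64) − 0.04·(6.28, 14.28) = (0.9088, 1.0688)
y = 1.0688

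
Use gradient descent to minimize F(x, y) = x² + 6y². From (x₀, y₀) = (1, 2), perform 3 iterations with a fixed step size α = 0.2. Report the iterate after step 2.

(0.36, 3.92)

∇F = (2x, 12y)
Step 1: at (1, 2), ∇F = (2, 24) → (1, 2) − 0.2·(2, 24) = (0.6, -2.8)
Step 2: at (0.6, -2.8), ∇F = (1.2, -33.6) → (0.6, -2.8) − 0.2·(1.2, -33.6) = (0.36, 3.92)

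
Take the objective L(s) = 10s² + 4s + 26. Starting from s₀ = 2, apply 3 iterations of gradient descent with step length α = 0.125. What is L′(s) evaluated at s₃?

L′(s) = 20s + 4
Step 1: L′(2) = 44; s₁ = 2 − 0.125·44 = -3.5
Step 2: L′(-3.5) = -66; s₂ = -3.5 − 0.125·(-66) = 4.75
Step 3: L′(4.75) = 99; s₃ = 4.75 − 0.125·99 = -7.625
L′(s) at (-7.625) = -148.5

-148.5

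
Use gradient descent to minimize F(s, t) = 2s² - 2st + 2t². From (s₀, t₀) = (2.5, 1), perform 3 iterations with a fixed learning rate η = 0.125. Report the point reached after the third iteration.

(0.75, 0.7265625)

∇F = (4s - 2t, -2s + 4t)
Step 1: at (2.5, 1), ∇F = (8, -1) → (2.5, 1) − 0.125·(8, -1) = (1.5, 1.125)
Step 2: at (1.5, 1.125), ∇F = (3.75, 1.5) → (1.5, 1.125) − 0.125·(3.75, 1.5) = (1.03125, 0.9375)
Step 3: at (1.03125, 0.9375), ∇F = (2.25, 1.6875) → (1.03125, 0.9375) − 0.125·(2.25, 1.6875) = (0.75, 0.7265625)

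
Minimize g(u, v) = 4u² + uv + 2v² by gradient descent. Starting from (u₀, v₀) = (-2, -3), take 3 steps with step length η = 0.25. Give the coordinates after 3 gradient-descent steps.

∇g = (8u + v, u + 4v)
Step 1: at (-2, -3), ∇g = (-19, -14) → (-2, -3) − 0.25·(-19, -14) = (2.75, 0.5)
Step 2: at (2.75, 0.5), ∇g = (22.5, 4.75) → (2.75, 0.5) − 0.25·(22.5, 4.75) = (-2.875, -0.6875)
Step 3: at (-2.875, -0.6875), ∇g = (-23.6875, -5.625) → (-2.875, -0.6875) − 0.25·(-23.6875, -5.625) = (3.046875, 0.71875)

(3.046875, 0.71875)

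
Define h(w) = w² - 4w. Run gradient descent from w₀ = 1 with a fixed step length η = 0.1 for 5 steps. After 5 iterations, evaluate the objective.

h′(w) = 2w - 4
w₁ = 1 − 0.1·(-2) = 1.2
w₂ = 1.2 − 0.1·(-1.6) = 1.36
w₃ = 1.36 − 0.1·(-1.28) = 1.488
w₄ = 1.488 − 0.1·(-1.024) = 1.5904
w₅ = 1.5904 − 0.1·(-0.8192) = 1.67232
h(1.67232) = -3.8926258176

-3.8926258176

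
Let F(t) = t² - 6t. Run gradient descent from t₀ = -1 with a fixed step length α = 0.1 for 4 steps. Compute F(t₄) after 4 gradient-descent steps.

F′(t) = 2t - 6
Step 1: F′(-1) = -8; t₁ = -1 − 0.1·(-8) = -0.2
Step 2: F′(-0.2) = -6.4; t₂ = -0.2 − 0.1·(-6.4) = 0.44
Step 3: F′(0.44) = -5.12; t₃ = 0.44 − 0.1·(-5.12) = 0.952
Step 4: F′(0.952) = -4.096; t₄ = 0.952 − 0.1·(-4.096) = 1.3616
F(1.3616) = -6.31564544

-6.31564544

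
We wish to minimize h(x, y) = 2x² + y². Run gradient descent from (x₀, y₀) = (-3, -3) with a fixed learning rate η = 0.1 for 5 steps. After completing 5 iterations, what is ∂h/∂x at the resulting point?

∇h = (4x, 2y)
(x₁, y₁) = (-3, -3) − 0.1·(-12, -6) = (-1.8, -2.4)
(x₂, y₂) = (-1.8, -2.4) − 0.1·(-7.2, -4.8) = (-1.08, -1.92)
(x₃, y₃) = (-1.08, -1.92) − 0.1·(-4.32, -3.84) = (-0.648, -1.536)
(x₄, y₄) = (-0.648, -1.536) − 0.1·(-2.592, -3.072) = (-0.3888, -1.2288)
(x₅, y₅) = (-0.3888, -1.2288) − 0.1·(-1.5552, -2.4576) = (-0.23328, -0.98304)
∂h/∂x at (-0.23328, -0.98304) = -0.93312

-0.93312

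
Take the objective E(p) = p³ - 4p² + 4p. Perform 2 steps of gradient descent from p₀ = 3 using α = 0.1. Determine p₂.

E′(p) = 3p² - 8p + 4
Step 1: E′(3) = 7; p₁ = 3 − 0.1·7 = 2.3
Step 2: E′(2.3) = 1.47; p₂ = 2.3 − 0.1·1.47 = 2.153

2.153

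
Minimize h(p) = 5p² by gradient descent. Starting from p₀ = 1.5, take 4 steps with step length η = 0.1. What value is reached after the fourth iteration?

h′(p) = 10p
Step 1: h′(1.5) = 15; p₁ = 1.5 − 0.1·15 = 0
Step 2: h′(0) = 0; p₂ = 0 − 0.1·0 = 0
Step 3: h′(0) = 0; p₃ = 0 − 0.1·0 = 0
Step 4: h′(0) = 0; p₄ = 0 − 0.1·0 = 0

0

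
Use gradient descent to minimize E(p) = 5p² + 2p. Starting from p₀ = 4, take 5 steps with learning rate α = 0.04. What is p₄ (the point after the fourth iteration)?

0.34432

E′(p) = 10p + 2
Step 1: E′(4) = 42; p₁ = 4 − 0.04·42 = 2.32
Step 2: E′(2.32) = 25.2; p₂ = 2.32 − 0.04·25.2 = 1.312
Step 3: E′(1.312) = 15.12; p₃ = 1.312 − 0.04·15.12 = 0.7072
Step 4: E′(0.7072) = 9.072; p₄ = 0.7072 − 0.04·9.072 = 0.34432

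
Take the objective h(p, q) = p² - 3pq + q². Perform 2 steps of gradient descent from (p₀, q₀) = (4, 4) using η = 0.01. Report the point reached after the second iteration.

∇h = (2p - 3q, -3p + 2q)
(p₁, q₁) = (4, 4) − 0.01·(-4, -4) = (4.04, 4.04)
(p₂, q₂) = (4.04, 4.04) − 0.01·(-4.04, -4.04) = (4.0804, 4.0804)

(4.0804, 4.0804)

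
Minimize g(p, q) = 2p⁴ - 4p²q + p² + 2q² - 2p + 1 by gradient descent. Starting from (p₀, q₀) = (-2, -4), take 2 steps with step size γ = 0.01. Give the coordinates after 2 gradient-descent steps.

(-0.40949632, -3.515376)

∇g = (8p³ - 8pq + 2p - 2, -4p² + 4q)
(p₁, q₁) = (-2, -4) − 0.01·(-134, -32) = (-0.66, -3.68)
(p₂, q₂) = (-0.66, -3.68) − 0.01·(-25.050368, -16.4624) = (-0.40949632, -3.515376)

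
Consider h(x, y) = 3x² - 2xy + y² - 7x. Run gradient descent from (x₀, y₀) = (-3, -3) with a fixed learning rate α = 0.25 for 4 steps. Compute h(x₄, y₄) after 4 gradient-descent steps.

∇h = (6x - 2y - 7, -2x + 2y)
Step 1: at (-3, -3), ∇h = (-19, 0) → (-3, -3) − 0.25·(-19, 0) = (1.75, -3)
Step 2: at (1.75, -3), ∇h = (9.5, -9.5) → (1.75, -3) − 0.25·(9.5, -9.5) = (-0.625, -0.625)
Step 3: at (-0.625, -0.625), ∇h = (-9.5, 0) → (-0.625, -0.625) − 0.25·(-9.5, 0) = (1.75, -0.625)
Step 4: at (1.75, -0.625), ∇h = (4.75, -4.75) → (1.75, -0.625) − 0.25·(4.75, -4.75) = (0.5625, 0.5625)
h(0.5625, 0.5625) = -3.3046875

-3.3046875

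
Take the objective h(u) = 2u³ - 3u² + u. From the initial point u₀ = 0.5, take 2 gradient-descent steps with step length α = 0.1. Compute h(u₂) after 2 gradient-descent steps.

-0.04733865675

h′(u) = 6u² - 6u + 1
u₁ = 0.5 − 0.1·(-0.5) = 0.55
u₂ = 0.55 − 0.1·(-0.485) = 0.5985
h(0.5985) = -0.04733865675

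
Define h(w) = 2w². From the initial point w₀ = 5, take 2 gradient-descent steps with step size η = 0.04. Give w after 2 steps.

h′(w) = 4w
w₁ = 5 − 0.04·20 = 4.2
w₂ = 4.2 − 0.04·16.8 = 3.528

3.528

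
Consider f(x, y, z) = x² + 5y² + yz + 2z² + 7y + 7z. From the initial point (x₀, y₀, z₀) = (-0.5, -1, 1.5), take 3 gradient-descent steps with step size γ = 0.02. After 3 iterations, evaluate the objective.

4.444321906384

∇f = (2x, 10y + z + 7, y + 4z + 7)
Step 1: at (-0.5, -1, 1.5), ∇f = (-1, -1.5, 12) → (-0.5, -1, 1.5) − 0.02·(-1, -1.5, 12) = (-0.48, -0.97, 1.26)
Step 2: at (-0.48, -0.97, 1.26), ∇f = (-0.96, -1.44, 11.07) → (-0.48, -0.97, 1.26) − 0.02·(-0.96, -1.44, 11.07) = (-0.4608, -0.9412, 1.0386)
Step 3: at (-0.4608, -0.9412, 1.0386), ∇f = (-0.9216, -1.3734, 10.2132) → (-0.4608, -0.9412, 1.0386) − 0.02·(-0.9216, -1.3734, 10.2132) = (-0.442368, -0.913732, 0.834336)
f(-0.442368, -0.913732, 0.834336) = 4.444321906384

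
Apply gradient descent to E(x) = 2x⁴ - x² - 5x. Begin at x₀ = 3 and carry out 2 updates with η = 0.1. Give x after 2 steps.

E′(x) = 8x³ - 2x - 5
x₁ = 3 − 0.1·205 = -17.5
x₂ = -17.5 − 0.1·(-42845) = 4267

4267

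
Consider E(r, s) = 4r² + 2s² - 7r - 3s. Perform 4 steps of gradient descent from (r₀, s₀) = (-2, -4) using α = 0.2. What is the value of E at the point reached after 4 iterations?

-3.63206144

∇E = (8r - 7, 4s - 3)
(r₁, s₁) = (-2, -4) − 0.2·(-23, -19) = (2.6, -0.2)
(r₂, s₂) = (2.6, -0.2) − 0.2·(13.8, -3.8) = (-0.16, 0.56)
(r₃, s₃) = (-0.16, 0.56) − 0.2·(-8.28, -0.76) = (1.496, 0.712)
(r₄, s₄) = (1.496, 0.712) − 0.2·(4.968, -0.152) = (0.5024, 0.7424)
E(0.5024, 0.7424) = -3.63206144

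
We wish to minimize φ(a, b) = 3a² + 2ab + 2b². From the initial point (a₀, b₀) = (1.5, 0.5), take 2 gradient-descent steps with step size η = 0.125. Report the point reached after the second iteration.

∇φ = (6a + 2b, 2a + 4b)
(a₁, b₁) = (1.5, 0.5) − 0.125·(10, 5) = (0.25, -0.125)
(a₂, b₂) = (0.25, -0.125) − 0.125·(1.25, 0) = (0.09375, -0.125)

(0.09375, -0.125)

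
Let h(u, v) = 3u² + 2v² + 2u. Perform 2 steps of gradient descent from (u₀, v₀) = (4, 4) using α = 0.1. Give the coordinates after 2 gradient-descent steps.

(0.36, 1.44)

∇h = (6u + 2, 4v)
Step 1: at (4, 4), ∇h = (26, 16) → (4, 4) − 0.1·(26, 16) = (1.4, 2.4)
Step 2: at (1.4, 2.4), ∇h = (10.4, 9.6) → (1.4, 2.4) − 0.1·(10.4, 9.6) = (0.36, 1.44)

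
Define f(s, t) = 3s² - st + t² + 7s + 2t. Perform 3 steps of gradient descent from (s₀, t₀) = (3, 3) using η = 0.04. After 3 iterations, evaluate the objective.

∇f = (6s - t + 7, -s + 2t + 2)
(s₁, t₁) = (3, 3) − 0.04·(22, 5) = (2.12, 2.8)
(s₂, t₂) = (2.12, 2.8) − 0.04·(16.92, 5.48) = (1.4432, 2.5808)
(s₃, t₃) = (1.4432, 2.5808) − 0.04·(13.0784, 5.7184) = (0.920064, 2.352064)
f(0.920064, 2.352064) = 17.052284940288

17.052284940288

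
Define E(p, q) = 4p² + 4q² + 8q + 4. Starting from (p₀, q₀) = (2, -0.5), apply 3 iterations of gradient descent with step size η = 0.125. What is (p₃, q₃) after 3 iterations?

(0, -1)

∇E = (8p, 8q + 8)
(p₁, q₁) = (2, -0.5) − 0.125·(16, 4) = (0, -1)
(p₂, q₂) = (0, -1) − 0.125·(0, 0) = (0, -1)
(p₃, q₃) = (0, -1) − 0.125·(0, 0) = (0, -1)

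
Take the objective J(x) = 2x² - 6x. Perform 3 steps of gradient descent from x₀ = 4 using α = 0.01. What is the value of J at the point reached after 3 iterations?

5.2844723712

J′(x) = 4x - 6
Step 1: J′(4) = 10; x₁ = 4 − 0.01·10 = 3.9
Step 2: J′(3.9) = 9.6; x₂ = 3.9 − 0.01·9.6 = 3.804
Step 3: J′(3.804) = 9.216; x₃ = 3.804 − 0.01·9.216 = 3.71184
J(3.71184) = 5.2844723712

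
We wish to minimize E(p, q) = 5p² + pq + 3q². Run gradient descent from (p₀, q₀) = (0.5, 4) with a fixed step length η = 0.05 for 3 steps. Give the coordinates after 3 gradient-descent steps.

(-0.153875, 1.3636875)

∇E = (10p + q, p + 6q)
Step 1: at (0.5, 4), ∇E = (9, 24.5) → (0.5, 4) − 0.05·(9, 24.5) = (0.05, 2.775)
Step 2: at (0.05, 2.775), ∇E = (3.275, 16.7) → (0.05, 2.775) − 0.05·(3.275, 16.7) = (-0.11375, 1.94)
Step 3: at (-0.11375, 1.94), ∇E = (0.8025, 11.52625) → (-0.11375, 1.94) − 0.05·(0.8025, 11.52625) = (-0.153875, 1.3636875)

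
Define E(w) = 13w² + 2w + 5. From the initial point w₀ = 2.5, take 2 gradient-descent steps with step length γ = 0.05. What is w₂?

0.155

E′(w) = 26w + 2
Step 1: E′(2.5) = 67; w₁ = 2.5 − 0.05·67 = -0.85
Step 2: E′(-0.85) = -20.1; w₂ = -0.85 − 0.05·(-20.1) = 0.155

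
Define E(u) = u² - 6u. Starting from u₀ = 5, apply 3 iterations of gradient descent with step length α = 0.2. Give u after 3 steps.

3.432

E′(u) = 2u - 6
u₁ = 5 − 0.2·4 = 4.2
u₂ = 4.2 − 0.2·2.4 = 3.72
u₃ = 3.72 − 0.2·1.44 = 3.432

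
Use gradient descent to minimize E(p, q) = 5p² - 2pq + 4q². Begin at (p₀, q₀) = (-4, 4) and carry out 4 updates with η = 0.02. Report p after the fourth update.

∇E = (10p - 2q, -2p + 8q)
(p₁, q₁) = (-4, 4) − 0.02·(-48, 40) = (-3.04, 3.2)
(p₂, q₂) = (-3.04, 3.2) − 0.02·(-36.8, 31.68) = (-2.304, 2.5664)
(p₃, q₃) = (-2.304, 2.5664) − 0.02·(-28.1728, 25.1392) = (-1.740544, 2.063616)
(p₄, q₄) = (-1.740544, 2.063616) − 0.02·(-21.532672, 19.990016) = (-1.30989056, 1.66381568)
p = -1.30989056

-1.30989056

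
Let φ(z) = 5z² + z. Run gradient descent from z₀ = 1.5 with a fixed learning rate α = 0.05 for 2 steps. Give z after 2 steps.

φ′(z) = 10z + 1
Step 1: φ′(1.5) = 16; z₁ = 1.5 − 0.05·16 = 0.7
Step 2: φ′(0.7) = 8; z₂ = 0.7 − 0.05·8 = 0.3

0.3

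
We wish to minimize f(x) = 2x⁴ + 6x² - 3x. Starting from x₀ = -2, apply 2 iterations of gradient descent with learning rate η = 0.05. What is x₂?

-5.46255

f′(x) = 8x³ + 12x - 3
x₁ = -2 − 0.05·(-91) = 2.55
x₂ = 2.55 − 0.05·160.251 = -5.46255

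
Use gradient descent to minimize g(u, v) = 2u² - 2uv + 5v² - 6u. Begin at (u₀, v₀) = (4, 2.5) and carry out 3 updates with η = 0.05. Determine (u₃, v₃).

∇g = (4u - 2v - 6, -2u + 10v)
(u₁, v₁) = (4, 2.5) − 0.05·(5, 17) = (3.75, 1.65)
(u₂, v₂) = (3.75, 1.65) − 0.05·(5.7, 9) = (3.465, 1.2)
(u₃, v₃) = (3.465, 1.2) − 0.05·(5.46, 5.07) = (3.192, 0.9465)

(3.192, 0.9465)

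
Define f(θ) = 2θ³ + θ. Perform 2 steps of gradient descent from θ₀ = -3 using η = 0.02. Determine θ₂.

-6.1372

f′(θ) = 6θ² + 1
θ₁ = -3 − 0.02·55 = -4.1
θ₂ = -4.1 − 0.02·101.86 = -6.1372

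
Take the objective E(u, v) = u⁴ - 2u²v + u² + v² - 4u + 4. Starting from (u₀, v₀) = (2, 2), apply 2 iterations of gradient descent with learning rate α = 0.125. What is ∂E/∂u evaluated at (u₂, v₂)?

∇E = (4u³ - 4uv + 2u - 4, -2u² + 2v)
Step 1: at (2, 2), ∇E = (16, -4) → (2, 2) − 0.125·(16, -4) = (0, 2.5)
Step 2: at (0, 2.5), ∇E = (-4, 5) → (0, 2.5) − 0.125·(-4, 5) = (0.5, 1.875)
∂E/∂u at (0.5, 1.875) = -6.25

-6.25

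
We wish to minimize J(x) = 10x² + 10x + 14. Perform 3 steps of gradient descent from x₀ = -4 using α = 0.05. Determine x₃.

-0.5

J′(x) = 20x + 10
Step 1: J′(-4) = -70; x₁ = -4 − 0.05·(-70) = -0.5
Step 2: J′(-0.5) = 0; x₂ = -0.5 − 0.05·0 = -0.5
Step 3: J′(-0.5) = 0; x₃ = -0.5 − 0.05·0 = -0.5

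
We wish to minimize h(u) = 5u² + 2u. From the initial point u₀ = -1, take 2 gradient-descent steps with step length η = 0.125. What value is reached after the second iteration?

-0.25

h′(u) = 10u + 2
Step 1: h′(-1) = -8; u₁ = -1 − 0.125·(-8) = 0
Step 2: h′(0) = 2; u₂ = 0 − 0.125·2 = -0.25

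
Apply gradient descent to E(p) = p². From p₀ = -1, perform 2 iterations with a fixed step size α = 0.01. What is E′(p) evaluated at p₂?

-1.9208

E′(p) = 2p
p₁ = -1 − 0.01·(-2) = -0.98
p₂ = -0.98 − 0.01·(-1.96) = -0.9604
E′(p) at (-0.9604) = -1.9208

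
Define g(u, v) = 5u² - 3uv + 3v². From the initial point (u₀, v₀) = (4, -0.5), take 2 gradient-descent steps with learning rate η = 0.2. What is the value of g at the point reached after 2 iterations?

250.2512

∇g = (10u - 3v, -3u + 6v)
Step 1: at (4, -0.5), ∇g = (41.5, -15) → (4, -0.5) − 0.2·(41.5, -15) = (-4.3, 2.5)
Step 2: at (-4.3, 2.5), ∇g = (-50.5, 27.9) → (-4.3, 2.5) − 0.2·(-50.5, 27.9) = (5.8, -3.08)
g(5.8, -3.08) = 250.2512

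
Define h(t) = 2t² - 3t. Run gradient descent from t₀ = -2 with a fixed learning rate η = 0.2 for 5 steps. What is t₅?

h′(t) = 4t - 3
Step 1: h′(-2) = -11; t₁ = -2 − 0.2·(-11) = 0.2
Step 2: h′(0.2) = -2.2; t₂ = 0.2 − 0.2·(-2.2) = 0.64
Step 3: h′(0.64) = -0.44; t₃ = 0.64 − 0.2·(-0.44) = 0.728
Step 4: h′(0.728) = -0.088; t₄ = 0.728 − 0.2·(-0.088) = 0.7456
Step 5: h′(0.7456) = -0.0176; t₅ = 0.7456 − 0.2·(-0.0176) = 0.74912

0.74912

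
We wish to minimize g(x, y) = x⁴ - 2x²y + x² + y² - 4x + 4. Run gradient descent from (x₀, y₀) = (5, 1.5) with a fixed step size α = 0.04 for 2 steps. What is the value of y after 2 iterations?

18.879328

∇g = (4x³ - 4xy + 2x - 4, -2x² + 2y)
Step 1: at (5, 1.5), ∇g = (476, -47) → (5, 1.5) − 0.04·(476, -47) = (-14.04, 3.38)
Step 2: at (-14.04, 3.38), ∇g = (-10912.608256, -387.4832) → (-14.04, 3.38) − 0.04·(-10912.608256, -387.4832) = (422.46433024, 18.879328)
y = 18.879328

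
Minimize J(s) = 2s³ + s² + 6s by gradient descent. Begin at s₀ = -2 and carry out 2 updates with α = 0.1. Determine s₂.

J′(s) = 6s² + 2s + 6
Step 1: J′(-2) = 26; s₁ = -2 − 0.1·26 = -4.6
Step 2: J′(-4.6) = 123.76; s₂ = -4.6 − 0.1·123.76 = -16.976

-16.976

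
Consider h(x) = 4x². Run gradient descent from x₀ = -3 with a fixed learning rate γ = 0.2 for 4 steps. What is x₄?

h′(x) = 8x
Step 1: h′(-3) = -24; x₁ = -3 − 0.2·(-24) = 1.8
Step 2: h′(1.8) = 14.4; x₂ = 1.8 − 0.2·14.4 = -1.08
Step 3: h′(-1.08) = -8.64; x₃ = -1.08 − 0.2·(-8.64) = 0.648
Step 4: h′(0.648) = 5.184; x₄ = 0.648 − 0.2·5.184 = -0.3888

-0.3888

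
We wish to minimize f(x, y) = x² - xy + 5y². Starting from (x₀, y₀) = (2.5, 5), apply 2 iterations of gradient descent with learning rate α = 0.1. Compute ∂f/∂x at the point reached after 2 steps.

3.8

∇f = (2x - y, -x + 10y)
(x₁, y₁) = (2.5, 5) − 0.1·(0, 47.5) = (2.5, 0.25)
(x₂, y₂) = (2.5, 0.25) − 0.1·(4.75, 0) = (2.025, 0.25)
∂f/∂x at (2.025, 0.25) = 3.8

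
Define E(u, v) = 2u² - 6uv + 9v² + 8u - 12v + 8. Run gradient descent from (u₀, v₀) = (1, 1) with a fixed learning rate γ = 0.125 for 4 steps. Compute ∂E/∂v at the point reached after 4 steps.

-9.9140625

∇E = (4u - 6v + 8, -6u + 18v - 12)
(u₁, v₁) = (1, 1) − 0.125·(6, 0) = (0.25, 1)
(u₂, v₂) = (0.25, 1) − 0.125·(3, 4.5) = (-0.125, 0.4375)
(u₃, v₃) = (-0.125, 0.4375) − 0.125·(4.875, -3.375) = (-0.734375, 0.859375)
(u₄, v₄) = (-0.734375, 0.859375) − 0.125·(-0.09375, 7.875) = (-0.72265625, -0.125)
∂E/∂v at (-0.72265625, -0.125) = -9.9140625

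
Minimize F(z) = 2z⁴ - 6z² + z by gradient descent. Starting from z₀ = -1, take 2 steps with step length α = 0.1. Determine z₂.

F′(z) = 8z³ - 12z + 1
Step 1: F′(-1) = 5; z₁ = -1 − 0.1·5 = -1.5
Step 2: F′(-1.5) = -8; z₂ = -1.5 − 0.1·(-8) = -0.7

-0.7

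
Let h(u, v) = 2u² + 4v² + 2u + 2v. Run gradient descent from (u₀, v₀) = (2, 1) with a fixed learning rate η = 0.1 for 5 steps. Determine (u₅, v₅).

∇h = (4u + 2, 8v + 2)
Step 1: at (2, 1), ∇h = (10, 10) → (2, 1) − 0.1·(10, 10) = (1, 0)
Step 2: at (1, 0), ∇h = (6, 2) → (1, 0) − 0.1·(6, 2) = (0.4, -0.2)
Step 3: at (0.4, -0.2), ∇h = (3.6, 0.4) → (0.4, -0.2) − 0.1·(3.6, 0.4) = (0.04, -0.24)
Step 4: at (0.04, -0.24), ∇h = (2.16, 0.08) → (0.04, -0.24) − 0.1·(2.16, 0.08) = (-0.176, -0.248)
Step 5: at (-0.176, -0.248), ∇h = (1.296, 0.016) → (-0.176, -0.248) − 0.1·(1.296, 0.016) = (-0.3056, -0.2496)

(-0.3056, -0.2496)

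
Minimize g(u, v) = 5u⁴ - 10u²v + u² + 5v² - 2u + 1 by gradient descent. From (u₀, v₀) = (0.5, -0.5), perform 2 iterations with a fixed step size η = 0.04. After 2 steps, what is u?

∇g = (20u³ - 20uv + 2u - 2, -10u² + 10v)
Step 1: at (0.5, -0.5), ∇g = (6.5, -7.5) → (0.5, -0.5) − 0.04·(6.5, -7.5) = (0.24, -0.2)
Step 2: at (0.24, -0.2), ∇g = (-0.28352, -2.576) → (0.24, -0.2) − 0.04·(-0.28352, -2.576) = (0.2513408, -0.09696)
u = 0.2513408

0.2513408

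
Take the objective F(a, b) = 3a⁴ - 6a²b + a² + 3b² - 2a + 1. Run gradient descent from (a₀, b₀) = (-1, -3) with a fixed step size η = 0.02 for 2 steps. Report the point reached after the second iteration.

∇F = (12a³ - 12ab + 2a - 2, -6a² + 6b)
(a₁, b₁) = (-1, -3) − 0.02·(-52, -24) = (0.04, -2.52)
(a₂, b₂) = (0.04, -2.52) − 0.02·(-0.709632, -15.1296) = (0.05419264, -2.217408)

(0.05419264, -2.217408)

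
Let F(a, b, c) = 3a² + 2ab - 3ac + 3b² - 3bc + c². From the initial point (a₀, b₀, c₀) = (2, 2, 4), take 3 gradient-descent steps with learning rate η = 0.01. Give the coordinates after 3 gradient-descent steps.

∇F = (6a + 2b - 3c, 2a + 6b - 3c, -3a - 3b + 2c)
Step 1: at (2, 2, 4), ∇F = (4, 4, -4) → (2, 2, 4) − 0.01·(4, 4, -4) = (1.96, 1.96, 4.04)
Step 2: at (1.96, 1.96, 4.04), ∇F = (3.56, 3.56, -3.68) → (1.96, 1.96, 4.04) − 0.01·(3.56, 3.56, -3.68) = (1.9244, 1.9244, 4.0768)
Step 3: at (1.9244, 1.9244, 4.0768), ∇F = (3.1648, 3.1648, -3.3928) → (1.9244, 1.9244, 4.0768) − 0.01·(3.1648, 3.1648, -3.3928) = (1.892752, 1.892752, 4.110728)

(1.892752, 1.892752, 4.110728)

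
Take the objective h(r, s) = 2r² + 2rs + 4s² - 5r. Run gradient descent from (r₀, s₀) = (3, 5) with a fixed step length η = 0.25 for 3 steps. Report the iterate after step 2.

∇h = (4r + 2s - 5, 2r + 8s)
Step 1: at (3, 5), ∇h = (17, 46) → (3, 5) − 0.25·(17, 46) = (-1.25, -6.5)
Step 2: at (-1.25, -6.5), ∇h = (-23, -54.5) → (-1.25, -6.5) − 0.25·(-23, -54.5) = (4.5, 7.125)

(4.5, 7.125)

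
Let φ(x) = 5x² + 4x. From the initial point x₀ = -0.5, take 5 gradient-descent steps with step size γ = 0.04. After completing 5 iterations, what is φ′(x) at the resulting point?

-0.07776

φ′(x) = 10x + 4
Step 1: φ′(-0.5) = -1; x₁ = -0.5 − 0.04·(-1) = -0.46
Step 2: φ′(-0.46) = -0.6; x₂ = -0.46 − 0.04·(-0.6) = -0.436
Step 3: φ′(-0.436) = -0.36; x₃ = -0.436 − 0.04·(-0.36) = -0.4216
Step 4: φ′(-0.4216) = -0.216; x₄ = -0.4216 − 0.04·(-0.216) = -0.41296
Step 5: φ′(-0.41296) = -0.1296; x₅ = -0.41296 − 0.04·(-0.1296) = -0.407776
φ′(x) at (-0.407776) = -0.07776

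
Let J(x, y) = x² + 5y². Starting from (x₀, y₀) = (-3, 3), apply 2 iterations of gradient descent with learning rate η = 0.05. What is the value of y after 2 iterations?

∇J = (2x, 10y)
(x₁, y₁) = (-3, 3) − 0.05·(-6, 30) = (-2.7, 1.5)
(x₂, y₂) = (-2.7, 1.5) − 0.05·(-5.4, 15) = (-2.43, 0.75)
y = 0.75

0.75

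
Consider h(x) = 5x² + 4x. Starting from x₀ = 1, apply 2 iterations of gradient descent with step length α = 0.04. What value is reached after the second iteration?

h′(x) = 10x + 4
Step 1: h′(1) = 14; x₁ = 1 − 0.04·14 = 0.44
Step 2: h′(0.44) = 8.4; x₂ = 0.44 − 0.04·8.4 = 0.104

0.104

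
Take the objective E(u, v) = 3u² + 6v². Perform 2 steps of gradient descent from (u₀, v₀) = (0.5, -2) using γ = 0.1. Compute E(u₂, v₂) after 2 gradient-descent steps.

0.0576

∇E = (6u, 12v)
(u₁, v₁) = (0.5, -2) − 0.1·(3, -24) = (0.2, 0.4)
(u₂, v₂) = (0.2, 0.4) − 0.1·(1.2, 4.8) = (0.08, -0.08)
E(0.08, -0.08) = 0.0576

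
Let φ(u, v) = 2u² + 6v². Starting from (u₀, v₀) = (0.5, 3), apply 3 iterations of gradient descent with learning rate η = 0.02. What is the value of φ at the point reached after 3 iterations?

∇φ = (4u, 12v)
(u₁, v₁) = (0.5, 3) − 0.02·(2, 36) = (0.46, 2.28)
(u₂, v₂) = (0.46, 2.28) − 0.02·(1.84, 27.36) = (0.4232, 1.7328)
(u₃, v₃) = (0.4232, 1.7328) − 0.02·(1.6928, 20.7936) = (0.389344, 1.316928)
φ(0.389344, 1.316928) = 10.708973643776

10.708973643776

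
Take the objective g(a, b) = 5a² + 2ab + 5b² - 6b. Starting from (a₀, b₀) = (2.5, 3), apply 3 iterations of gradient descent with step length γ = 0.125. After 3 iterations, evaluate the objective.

-0.703125

∇g = (10a + 2b, 2a + 10b - 6)
Step 1: at (2.5, 3), ∇g = (31, 29) → (2.5, 3) − 0.125·(31, 29) = (-1.375, -0.625)
Step 2: at (-1.375, -0.625), ∇g = (-15, -15) → (-1.375, -0.625) − 0.125·(-15, -15) = (0.5, 1.25)
Step 3: at (0.5, 1.25), ∇g = (7.5, 7.5) → (0.5, 1.25) − 0.125·(7.5, 7.5) = (-0.4375, 0.3125)
g(-0.4375, 0.3125) = -0.703125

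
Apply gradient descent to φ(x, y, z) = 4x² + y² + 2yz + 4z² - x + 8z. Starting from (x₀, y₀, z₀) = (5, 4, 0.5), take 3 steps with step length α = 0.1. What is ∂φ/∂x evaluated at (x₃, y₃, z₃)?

∇φ = (8x - 1, 2y + 2z, 2y + 8z + 8)
Step 1: at (5, 4, 0.5), ∇φ = (39, 9, 20) → (5, 4, 0.5) − 0.1·(39, 9, 20) = (1.1, 3.1, -1.5)
Step 2: at (1.1, 3.1, -1.5), ∇φ = (7.8, 3.2, 2.2) → (1.1, 3.1, -1.5) − 0.1·(7.8, 3.2, 2.2) = (0.32, 2.78, -1.72)
Step 3: at (0.32, 2.78, -1.72), ∇φ = (1.56, 2.12, -0.2) → (0.32, 2.78, -1.72) − 0.1·(1.56, 2.12, -0.2) = (0.164, 2.568, -1.7)
∂φ/∂x at (0.164, 2.568, -1.7) = 0.312

0.312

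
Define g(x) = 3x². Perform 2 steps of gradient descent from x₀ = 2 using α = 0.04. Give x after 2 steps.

1.1552

g′(x) = 6x
Step 1: g′(2) = 12; x₁ = 2 − 0.04·12 = 1.52
Step 2: g′(1.52) = 9.12; x₂ = 1.52 − 0.04·9.12 = 1.1552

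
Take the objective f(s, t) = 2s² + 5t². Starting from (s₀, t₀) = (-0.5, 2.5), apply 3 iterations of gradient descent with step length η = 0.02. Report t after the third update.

∇f = (4s, 10t)
(s₁, t₁) = (-0.5, 2.5) − 0.02·(-2, 25) = (-0.46, 2)
(s₂, t₂) = (-0.46, 2) − 0.02·(-1.84, 20) = (-0.4232, 1.6)
(s₃, t₃) = (-0.4232, 1.6) − 0.02·(-1.6928, 16) = (-0.389344, 1.28)
t = 1.28

1.28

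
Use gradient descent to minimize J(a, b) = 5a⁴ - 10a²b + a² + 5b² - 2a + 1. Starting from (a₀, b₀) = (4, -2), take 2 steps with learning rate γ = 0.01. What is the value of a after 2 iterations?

219.0766672

∇J = (20a³ - 20ab + 2a - 2, -10a² + 10b)
(a₁, b₁) = (4, -2) − 0.01·(1446, -180) = (-10.46, -0.2)
(a₂, b₂) = (-10.46, -0.2) − 0.01·(-22953.66672, -1096.116) = (219.0766672, 10.76116)
a = 219.0766672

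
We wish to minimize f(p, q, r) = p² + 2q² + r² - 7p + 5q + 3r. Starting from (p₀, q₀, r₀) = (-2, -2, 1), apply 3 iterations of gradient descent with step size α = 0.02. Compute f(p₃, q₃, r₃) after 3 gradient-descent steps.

∇f = (2p - 7, 4q + 5, 2r + 3)
(p₁, q₁, r₁) = (-2, -2, 1) − 0.02·(-11, -3, 5) = (-1.78, -1.94, 0.9)
(p₂, q₂, r₂) = (-1.78, -1.94, 0.9) − 0.02·(-10.56, -2.76, 4.8) = (-1.5688, -1.8848, 0.804)
(p₃, q₃, r₃) = (-1.5688, -1.8848, 0.804) − 0.02·(-10.1376, -2.5392, 4.608) = (-1.366048, -1.834016, 0.71184)
f(-1.366048, -1.834016, 0.71184) = 11.627808700416

11.627808700416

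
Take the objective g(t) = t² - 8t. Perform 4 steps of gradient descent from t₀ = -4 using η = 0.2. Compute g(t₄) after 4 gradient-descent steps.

-14.92504576

g′(t) = 2t - 8
t₁ = -4 − 0.2·(-16) = -0.8
t₂ = -0.8 − 0.2·(-9.6) = 1.12
t₃ = 1.12 − 0.2·(-5.76) = 2.272
t₄ = 2.272 − 0.2·(-3.456) = 2.9632
g(2.9632) = -14.92504576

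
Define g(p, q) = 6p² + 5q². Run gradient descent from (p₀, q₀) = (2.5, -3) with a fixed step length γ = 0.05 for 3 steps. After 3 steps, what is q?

∇g = (12p, 10q)
(p₁, q₁) = (2.5, -3) − 0.05·(30, -30) = (1, -1.5)
(p₂, q₂) = (1, -1.5) − 0.05·(12, -15) = (0.4, -0.75)
(p₃, q₃) = (0.4, -0.75) − 0.05·(4.8, -7.5) = (0.16, -0.375)
q = -0.375

-0.375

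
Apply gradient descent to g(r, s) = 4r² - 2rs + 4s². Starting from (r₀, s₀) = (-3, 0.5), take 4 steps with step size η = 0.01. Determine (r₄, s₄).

∇g = (8r - 2s, -2r + 8s)
Step 1: at (-3, 0.5), ∇g = (-25, 10) → (-3, 0.5) − 0.01·(-25, 10) = (-2.75, 0.4)
Step 2: at (-2.75, 0.4), ∇g = (-22.8, 8.7) → (-2.75, 0.4) − 0.01·(-22.8, 8.7) = (-2.522, 0.313)
Step 3: at (-2.522, 0.313), ∇g = (-20.802, 7.548) → (-2.522, 0.313) − 0.01·(-20.802, 7.548) = (-2.31398, 0.23752)
Step 4: at (-2.31398, 0.23752), ∇g = (-18.98688, 6.52812) → (-2.31398, 0.23752) − 0.01·(-18.98688, 6.52812) = (-2.1241112, 0.1722388)

(-2.1241112, 0.1722388)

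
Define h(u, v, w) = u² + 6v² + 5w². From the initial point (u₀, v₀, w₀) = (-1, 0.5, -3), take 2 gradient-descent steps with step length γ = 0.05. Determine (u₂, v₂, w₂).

∇h = (2u, 12v, 10w)
(u₁, v₁, w₁) = (-1, 0.5, -3) − 0.05·(-2, 6, -30) = (-0.9, 0.2, -1.5)
(u₂, v₂, w₂) = (-0.9, 0.2, -1.5) − 0.05·(-1.8, 2.4, -15) = (-0.81, 0.08, -0.75)

(-0.81, 0.08, -0.75)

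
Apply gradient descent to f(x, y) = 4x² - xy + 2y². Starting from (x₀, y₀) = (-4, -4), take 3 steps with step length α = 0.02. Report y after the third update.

-3.305056

∇f = (8x - y, -x + 4y)
(x₁, y₁) = (-4, -4) − 0.02·(-28, -12) = (-3.44, -3.76)
(x₂, y₂) = (-3.44, -3.76) − 0.02·(-23.76, -11.6) = (-2.9648, -3.528)
(x₃, y₃) = (-2.9648, -3.528) − 0.02·(-20.1904, -11.1472) = (-2.560992, -3.305056)
y = -3.305056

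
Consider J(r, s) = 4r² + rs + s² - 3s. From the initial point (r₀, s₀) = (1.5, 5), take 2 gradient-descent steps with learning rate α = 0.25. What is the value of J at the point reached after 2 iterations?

∇J = (8r + s, r + 2s - 3)
(r₁, s₁) = (1.5, 5) − 0.25·(17, 8.5) = (-2.75, 2.875)
(r₂, s₂) = (-2.75, 2.875) − 0.25·(-19.125, 0) = (2.03125, 2.875)
J(2.03125, 2.875) = 21.984375

21.984375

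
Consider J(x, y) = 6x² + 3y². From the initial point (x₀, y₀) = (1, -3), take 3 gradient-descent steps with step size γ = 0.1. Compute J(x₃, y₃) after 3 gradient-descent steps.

0.110976

∇J = (12x, 6y)
(x₁, y₁) = (1, -3) − 0.1·(12, -18) = (-0.2, -1.2)
(x₂, y₂) = (-0.2, -1.2) − 0.1·(-2.4, -7.2) = (0.04, -0.48)
(x₃, y₃) = (0.04, -0.48) − 0.1·(0.48, -2.88) = (-0.008, -0.192)
J(-0.008, -0.192) = 0.110976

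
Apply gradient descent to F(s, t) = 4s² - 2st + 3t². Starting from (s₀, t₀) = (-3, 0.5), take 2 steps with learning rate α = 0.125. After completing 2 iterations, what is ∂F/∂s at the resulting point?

∇F = (8s - 2t, -2s + 6t)
(s₁, t₁) = (-3, 0.5) − 0.125·(-25, 9) = (0.125, -0.625)
(s₂, t₂) = (0.125, -0.625) − 0.125·(2.25, -4) = (-0.15625, -0.125)
∂F/∂s at (-0.15625, -0.125) = -1

-1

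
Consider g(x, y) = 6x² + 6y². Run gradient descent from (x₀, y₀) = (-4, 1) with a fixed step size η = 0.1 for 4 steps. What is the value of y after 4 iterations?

0.0016

∇g = (12x, 12y)
Step 1: at (-4, 1), ∇g = (-48, 12) → (-4, 1) − 0.1·(-48, 12) = (0.8, -0.2)
Step 2: at (0.8, -0.2), ∇g = (9.6, -2.4) → (0.8, -0.2) − 0.1·(9.6, -2.4) = (-0.16, 0.04)
Step 3: at (-0.16, 0.04), ∇g = (-1.92, 0.48) → (-0.16, 0.04) − 0.1·(-1.92, 0.48) = (0.032, -0.008)
Step 4: at (0.032, -0.008), ∇g = (0.384, -0.096) → (0.032, -0.008) − 0.1·(0.384, -0.096) = (-0.0064, 0.0016)
y = 0.0016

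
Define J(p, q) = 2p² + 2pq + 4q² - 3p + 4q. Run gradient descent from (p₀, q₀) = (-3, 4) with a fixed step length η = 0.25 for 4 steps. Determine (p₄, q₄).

∇J = (4p + 2q - 3, 2p + 8q + 4)
(p₁, q₁) = (-3, 4) − 0.25·(-7, 30) = (-1.25, -3.5)
(p₂, q₂) = (-1.25, -3.5) − 0.25·(-15, -26.5) = (2.5, 3.125)
(p₃, q₃) = (2.5, 3.125) − 0.25·(13.25, 34) = (-0.8125, -5.375)
(p₄, q₄) = (-0.8125, -5.375) − 0.25·(-17, -40.625) = (3.4375, 4.78125)

(3.4375, 4.78125)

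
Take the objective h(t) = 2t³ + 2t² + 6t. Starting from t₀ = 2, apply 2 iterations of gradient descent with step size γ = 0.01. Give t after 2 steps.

1.337736

h′(t) = 6t² + 4t + 6
Step 1: h′(2) = 38; t₁ = 2 − 0.01·38 = 1.62
Step 2: h′(1.62) = 28.2264; t₂ = 1.62 − 0.01·28.2264 = 1.337736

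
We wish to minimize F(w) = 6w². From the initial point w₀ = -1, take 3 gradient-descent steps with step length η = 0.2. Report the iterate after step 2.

F′(w) = 12w
Step 1: F′(-1) = -12; w₁ = -1 − 0.2·(-12) = 1.4
Step 2: F′(1.4) = 16.8; w₂ = 1.4 − 0.2·16.8 = -1.96

-1.96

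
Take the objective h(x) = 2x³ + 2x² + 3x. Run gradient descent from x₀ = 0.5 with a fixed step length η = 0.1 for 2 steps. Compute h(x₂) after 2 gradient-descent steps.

-1.01626498575

h′(x) = 6x² + 4x + 3
x₁ = 0.5 − 0.1·6.5 = -0.15
x₂ = -0.15 − 0.1·2.535 = -0.4035
h(-0.4035) = -1.01626498575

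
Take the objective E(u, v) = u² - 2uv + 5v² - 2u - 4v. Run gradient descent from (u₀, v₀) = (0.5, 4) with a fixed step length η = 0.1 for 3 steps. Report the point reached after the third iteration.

∇E = (2u - 2v - 2, -2u + 10v - 4)
Step 1: at (0.5, 4), ∇E = (-9, 35) → (0.5, 4) − 0.1·(-9, 35) = (1.4, 0.5)
Step 2: at (1.4, 0.5), ∇E = (-0.2, -1.8) → (1.4, 0.5) − 0.1·(-0.2, -1.8) = (1.42, 0.68)
Step 3: at (1.42, 0.68), ∇E = (-0.52, -0.04) → (1.42, 0.68) − 0.1·(-0.52, -0.04) = (1.472, 0.684)

(1.472, 0.684)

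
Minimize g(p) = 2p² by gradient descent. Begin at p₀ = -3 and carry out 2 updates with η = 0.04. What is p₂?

g′(p) = 4p
Step 1: g′(-3) = -12; p₁ = -3 − 0.04·(-12) = -2.52
Step 2: g′(-2.52) = -10.08; p₂ = -2.52 − 0.04·(-10.08) = -2.1168

-2.1168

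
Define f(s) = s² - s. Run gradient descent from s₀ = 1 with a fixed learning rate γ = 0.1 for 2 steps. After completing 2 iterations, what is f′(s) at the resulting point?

0.64

f′(s) = 2s - 1
s₁ = 1 − 0.1·1 = 0.9
s₂ = 0.9 − 0.1·0.8 = 0.82
f′(s) at (0.82) = 0.64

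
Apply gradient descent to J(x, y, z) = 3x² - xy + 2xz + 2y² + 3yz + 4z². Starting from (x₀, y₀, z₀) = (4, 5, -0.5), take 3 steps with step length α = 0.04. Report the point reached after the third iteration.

∇J = (6x - y + 2z, -x + 4y + 3z, 2x + 3y + 8z)
(x₁, y₁, z₁) = (4, 5, -0.5) − 0.04·(18, 14.5, 19) = (3.28, 4.42, -1.26)
(x₂, y₂, z₂) = (3.28, 4.42, -1.26) − 0.04·(12.74, 10.62, 9.74) = (2.7704, 3.9952, -1.6496)
(x₃, y₃, z₃) = (2.7704, 3.9952, -1.6496) − 0.04·(9.328, 8.2616, 4.3296) = (2.39728, 3.664736, -1.822784)

(2.39728, 3.664736, -1.822784)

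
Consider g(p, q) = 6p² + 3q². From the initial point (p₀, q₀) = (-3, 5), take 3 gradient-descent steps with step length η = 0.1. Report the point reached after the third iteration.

(0.024, 0.32)

∇g = (12p, 6q)
Step 1: at (-3, 5), ∇g = (-36, 30) → (-3, 5) − 0.1·(-36, 30) = (0.6, 2)
Step 2: at (0.6, 2), ∇g = (7.2, 12) → (0.6, 2) − 0.1·(7.2, 12) = (-0.12, 0.8)
Step 3: at (-0.12, 0.8), ∇g = (-1.44, 4.8) → (-0.12, 0.8) − 0.1·(-1.44, 4.8) = (0.024, 0.32)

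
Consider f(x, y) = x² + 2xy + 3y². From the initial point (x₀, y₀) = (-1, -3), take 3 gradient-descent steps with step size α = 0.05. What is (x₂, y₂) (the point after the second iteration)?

(-0.34, -1.34)

∇f = (2x + 2y, 2x + 6y)
Step 1: at (-1, -3), ∇f = (-8, -20) → (-1, -3) − 0.05·(-8, -20) = (-0.6, -2)
Step 2: at (-0.6, -2), ∇f = (-5.2, -13.2) → (-0.6, -2) − 0.05·(-5.2, -13.2) = (-0.34, -1.34)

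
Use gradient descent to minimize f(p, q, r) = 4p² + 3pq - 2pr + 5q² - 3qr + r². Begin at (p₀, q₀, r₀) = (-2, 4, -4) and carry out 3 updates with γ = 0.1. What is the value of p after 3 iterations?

∇f = (8p + 3q - 2r, 3p + 10q - 3r, -2p - 3q + 2r)
Step 1: at (-2, 4, -4), ∇f = (4, 46, -16) → (-2, 4, -4) − 0.1·(4, 46, -16) = (-2.4, -0.6, -2.4)
Step 2: at (-2.4, -0.6, -2.4), ∇f = (-16.2, -6, 1.8) → (-2.4, -0.6, -2.4) − 0.1·(-16.2, -6, 1.8) = (-0.78, 0, -2.58)
Step 3: at (-0.78, 0, -2.58), ∇f = (-1.08, 5.4, -3.6) → (-0.78, 0, -2.58) − 0.1·(-1.08, 5.4, -3.6) = (-0.672, -0.54, -2.22)
p = -0.672

-0.672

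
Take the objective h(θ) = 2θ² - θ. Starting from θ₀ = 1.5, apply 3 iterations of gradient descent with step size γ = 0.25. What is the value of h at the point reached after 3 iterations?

h′(θ) = 4θ - 1
θ₁ = 1.5 − 0.25·5 = 0.25
θ₂ = 0.25 − 0.25·0 = 0.25
θ₃ = 0.25 − 0.25·0 = 0.25
h(0.25) = -0.125

-0.125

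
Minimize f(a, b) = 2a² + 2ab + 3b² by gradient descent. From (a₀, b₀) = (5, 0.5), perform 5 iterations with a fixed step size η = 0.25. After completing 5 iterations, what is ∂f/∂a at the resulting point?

∇f = (4a + 2b, 2a + 6b)
Step 1: at (5, 0.5), ∇f = (21, 13) → (5, 0.5) − 0.25·(21, 13) = (-0.25, -2.75)
Step 2: at (-0.25, -2.75), ∇f = (-6.5, -17) → (-0.25, -2.75) − 0.25·(-6.5, -17) = (1.375, 1.5)
Step 3: at (1.375, 1.5), ∇f = (8.5, 11.75) → (1.375, 1.5) − 0.25·(8.5, 11.75) = (-0.75, -1.4375)
Step 4: at (-0.75, -1.4375), ∇f = (-5.875, -10.125) → (-0.75, -1.4375) − 0.25·(-5.875, -10.125) = (0.71875, 1.09375)
Step 5: at (0.71875, 1.09375), ∇f = (5.0625, 8) → (0.71875, 1.09375) − 0.25·(5.0625, 8) = (-0.546875, -0.90625)
∂f/∂a at (-0.546875, -0.90625) = -4

-4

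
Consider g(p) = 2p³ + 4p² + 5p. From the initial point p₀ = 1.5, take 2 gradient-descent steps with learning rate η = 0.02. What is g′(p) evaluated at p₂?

11.252239753824

g′(p) = 6p² + 8p + 5
p₁ = 1.5 − 0.02·30.5 = 0.89
p₂ = 0.89 − 0.02·16.8726 = 0.552548
g′(p) at (0.552548) = 11.252239753824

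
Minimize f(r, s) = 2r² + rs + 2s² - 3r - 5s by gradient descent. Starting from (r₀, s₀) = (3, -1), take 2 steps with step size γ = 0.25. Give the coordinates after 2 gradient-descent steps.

(0.625, 1)

∇f = (4r + s - 3, r + 4s - 5)
(r₁, s₁) = (3, -1) − 0.25·(8, -6) = (1, 0.5)
(r₂, s₂) = (1, 0.5) − 0.25·(1.5, -2) = (0.625, 1)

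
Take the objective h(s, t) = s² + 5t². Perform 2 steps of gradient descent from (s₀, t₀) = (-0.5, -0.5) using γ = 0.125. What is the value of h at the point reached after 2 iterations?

0.083984375

∇h = (2s, 10t)
(s₁, t₁) = (-0.5, -0.5) − 0.125·(-1, -5) = (-0.375, 0.125)
(s₂, t₂) = (-0.375, 0.125) − 0.125·(-0.75, 1.25) = (-0.28125, -0.03125)
h(-0.28125, -0.03125) = 0.083984375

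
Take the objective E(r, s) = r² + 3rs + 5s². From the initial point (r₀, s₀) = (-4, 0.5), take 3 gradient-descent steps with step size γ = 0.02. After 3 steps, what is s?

0.820576

∇E = (2r + 3s, 3r + 10s)
(r₁, s₁) = (-4, 0.5) − 0.02·(-6.5, -7) = (-3.87, 0.64)
(r₂, s₂) = (-3.87, 0.64) − 0.02·(-5.82, -5.21) = (-3.7536, 0.7442)
(r₃, s₃) = (-3.7536, 0.7442) − 0.02·(-5.2746, -3.8188) = (-3.648108, 0.820576)
s = 0.820576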